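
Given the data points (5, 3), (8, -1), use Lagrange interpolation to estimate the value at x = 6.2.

Lagrange interpolation formula:
P(x) = Σ yᵢ × Lᵢ(x)
where Lᵢ(x) = Π_{j≠i} (x - xⱼ)/(xᵢ - xⱼ)

L_0(6.2) = (6.2 - 8)/(5 - 8) = 0.600000
L_1(6.2) = (6.2 - 5)/(8 - 5) = 0.400000

P(6.2) = 3×L_0(6.2) + (-1)×L_1(6.2)
P(6.2) = 1.400000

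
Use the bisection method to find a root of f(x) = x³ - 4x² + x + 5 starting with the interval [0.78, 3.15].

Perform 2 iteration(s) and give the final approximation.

f(x) = x³ - 4x² + x + 5
Initial interval: [0.78, 3.15]

Iteration 1:
  c_1 = (0.780000 + 3.150000)/2 = 1.965000
  f(c_1) = f(1.965000) = -0.892593
  f(a) × f(c) < 0, new interval: [0.780000, 1.965000]
Iteration 2:
  c_2 = (0.780000 + 1.965000)/2 = 1.372500
  f(c_2) = f(1.372500) = 1.422930
  f(a) × f(c) ≥ 0, new interval: [1.372500, 1.965000]

After 2 iteration(s), the approximation is c_2 = 1.372500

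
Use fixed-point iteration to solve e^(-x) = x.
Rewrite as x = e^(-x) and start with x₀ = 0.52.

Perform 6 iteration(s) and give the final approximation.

Equation: e^(-x) = x
Fixed-point form: x = e^(-x)
x₀ = 0.52

x_1 = g(0.520000) = 0.594521
x_2 = g(0.594521) = 0.551827
x_3 = g(0.551827) = 0.575897
x_4 = g(0.575897) = 0.562201
x_5 = g(0.562201) = 0.569953
x_6 = g(0.569953) = 0.565552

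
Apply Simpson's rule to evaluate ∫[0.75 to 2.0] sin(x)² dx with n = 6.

f(x) = sin(x)²
a = 0.75, b = 2.0, n = 6
h = (b - a)/n = 0.208333

Simpson's rule: (h/3)[f(x₀) + 4f(x₁) + 2f(x₂) + ... + f(xₙ)]

x_0 = 0.7500, f(x_0) = 0.464631, coefficient = 1
x_1 = 0.9583, f(x_1) = 0.669508, coefficient = 4
x_2 = 1.1667, f(x_2) = 0.845379, coefficient = 2
x_3 = 1.3750, f(x_3) = 0.962151, coefficient = 4
x_4 = 1.5833, f(x_4) = 0.999843, coefficient = 2
x_5 = 1.7917, f(x_5) = 0.952004, coefficient = 4
x_6 = 2.0000, f(x_6) = 0.826822, coefficient = 1

I ≈ (0.208333/3) × 15.316551 = 1.063649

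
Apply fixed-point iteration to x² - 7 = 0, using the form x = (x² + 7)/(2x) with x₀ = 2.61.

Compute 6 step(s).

Equation: x² - 7 = 0
Fixed-point form: x = (x² + 7)/(2x)
x₀ = 2.61

x_1 = g(2.610000) = 2.645996
x_2 = g(2.645996) = 2.645751
x_3 = g(2.645751) = 2.645751
x_4 = g(2.645751) = 2.645751
x_5 = g(2.645751) = 2.645751
x_6 = g(2.645751) = 2.645751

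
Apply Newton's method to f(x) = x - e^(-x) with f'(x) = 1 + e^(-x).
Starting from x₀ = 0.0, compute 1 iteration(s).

f(x) = x - e^(-x)
f'(x) = 1 + e^(-x)
x₀ = 0.0

Newton-Raphson formula: x_{n+1} = x_n - f(x_n)/f'(x_n)

Iteration 1:
  f(0.000000) = -1.000000
  f'(0.000000) = 2.000000
  x_1 = 0.000000 - (-1.000000)/2.000000 = 0.500000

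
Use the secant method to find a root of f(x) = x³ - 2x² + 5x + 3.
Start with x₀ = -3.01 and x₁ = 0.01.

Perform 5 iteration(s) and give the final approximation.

f(x) = x³ - 2x² + 5x + 3
x₀ = -3.01, x₁ = 0.01

Secant formula: x_{n+1} = x_n - f(x_n)(x_n - x_{n-1})/(f(x_n) - f(x_{n-1}))

Iteration 1:
  f(-3.010000) = -57.441101
  f(0.010000) = 3.049801
  x_2 = 0.010000 - 3.049801×(0.010000 - (-3.010000))/(3.049801 - (-57.441101))
       = -0.142261
Iteration 2:
  f(0.010000) = 3.049801
  f(-0.142261) = 2.245340
  x_3 = -0.142261 - 2.245340×(-0.142261 - 0.010000)/(2.245340 - 3.049801)
       = -0.567238
Iteration 3:
  f(-0.142261) = 2.245340
  f(-0.567238) = -0.662222
  x_4 = -0.567238 - (-0.662222)×(-0.567238 - (-0.142261))/(-0.662222 - 2.245340)
       = -0.470446
Iteration 4:
  f(-0.567238) = -0.662222
  f(-0.470446) = 0.101013
  x_5 = -0.470446 - 0.101013×(-0.470446 - (-0.567238))/(0.101013 - (-0.662222))
       = -0.483256
Iteration 5:
  f(-0.470446) = 0.101013
  f(-0.483256) = 0.003788
  x_6 = -0.483256 - 0.003788×(-0.483256 - (-0.470446))/(0.003788 - 0.101013)
       = -0.483755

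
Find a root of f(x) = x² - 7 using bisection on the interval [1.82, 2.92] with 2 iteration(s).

f(x) = x² - 7
Initial interval: [1.82, 2.92]

Iteration 1:
  c_1 = (1.820000 + 2.920000)/2 = 2.370000
  f(c_1) = f(2.370000) = -1.383100
  f(a) × f(c) ≥ 0, new interval: [2.370000, 2.920000]
Iteration 2:
  c_2 = (2.370000 + 2.920000)/2 = 2.645000
  f(c_2) = f(2.645000) = -0.003975
  f(a) × f(c) ≥ 0, new interval: [2.645000, 2.920000]

After 2 iteration(s), the approximation is c_2 = 2.645000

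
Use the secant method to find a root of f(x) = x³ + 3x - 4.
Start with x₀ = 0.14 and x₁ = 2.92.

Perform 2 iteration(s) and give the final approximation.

f(x) = x³ + 3x - 4
x₀ = 0.14, x₁ = 2.92

Secant formula: x_{n+1} = x_n - f(x_n)(x_n - x_{n-1})/(f(x_n) - f(x_{n-1}))

Iteration 1:
  f(0.140000) = -3.577256
  f(2.920000) = 29.657088
  x_2 = 2.920000 - 29.657088×(2.920000 - 0.140000)/(29.657088 - (-3.577256))
       = 0.439232
Iteration 2:
  f(2.920000) = 29.657088
  f(0.439232) = -2.597566
  x_3 = 0.439232 - (-2.597566)×(0.439232 - 2.920000)/(-2.597566 - 29.657088)
       = 0.639016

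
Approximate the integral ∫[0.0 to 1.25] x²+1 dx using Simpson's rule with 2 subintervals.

f(x) = x²+1
a = 0.0, b = 1.25, n = 2
h = (b - a)/n = 0.625000

Simpson's rule: (h/3)[f(x₀) + 4f(x₁) + 2f(x₂) + ... + f(xₙ)]

x_0 = 0.0000, f(x_0) = 1.000000, coefficient = 1
x_1 = 0.6250, f(x_1) = 1.390625, coefficient = 4
x_2 = 1.2500, f(x_2) = 2.562500, coefficient = 1

I ≈ (0.625000/3) × 9.125000 = 1.901042
Exact value: 1.901042
Error: 0.000000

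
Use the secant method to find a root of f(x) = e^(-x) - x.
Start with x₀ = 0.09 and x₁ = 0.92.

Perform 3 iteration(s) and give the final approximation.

f(x) = e^(-x) - x
x₀ = 0.09, x₁ = 0.92

Secant formula: x_{n+1} = x_n - f(x_n)(x_n - x_{n-1})/(f(x_n) - f(x_{n-1}))

Iteration 1:
  f(0.090000) = 0.823931
  f(0.920000) = -0.521481
  x_2 = 0.920000 - (-0.521481)×(0.920000 - 0.090000)/(-0.521481 - 0.823931)
       = 0.598292
Iteration 2:
  f(0.920000) = -0.521481
  f(0.598292) = -0.048543
  x_3 = 0.598292 - (-0.048543)×(0.598292 - 0.920000)/(-0.048543 - (-0.521481))
       = 0.565272
Iteration 3:
  f(0.598292) = -0.048543
  f(0.565272) = 0.002934
  x_4 = 0.565272 - 0.002934×(0.565272 - 0.598292)/(0.002934 - (-0.048543))
       = 0.567154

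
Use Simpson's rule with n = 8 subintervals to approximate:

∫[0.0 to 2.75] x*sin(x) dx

f(x) = x*sin(x)
a = 0.0, b = 2.75, n = 8
h = (b - a)/n = 0.343750

Simpson's rule: (h/3)[f(x₀) + 4f(x₁) + 2f(x₂) + ... + f(xₙ)]

x_0 = 0.0000, f(x_0) = 0.000000, coefficient = 1
x_1 = 0.3438, f(x_1) = 0.115851, coefficient = 4
x_2 = 0.6875, f(x_2) = 0.436292, coefficient = 2
x_3 = 1.0312, f(x_3) = 0.884753, coefficient = 4
x_4 = 1.3750, f(x_4) = 1.348728, coefficient = 2
x_5 = 1.7188, f(x_5) = 1.699972, coefficient = 4
x_6 = 2.0625, f(x_6) = 1.818155, coefficient = 2
x_7 = 2.4062, f(x_7) = 1.614212, coefficient = 4
x_8 = 2.7500, f(x_8) = 1.049568, coefficient = 1

I ≈ (0.343750/3) × 25.515068 = 2.923602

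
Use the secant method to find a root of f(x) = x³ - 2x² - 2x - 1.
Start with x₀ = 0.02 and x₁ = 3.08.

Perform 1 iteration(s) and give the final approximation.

f(x) = x³ - 2x² - 2x - 1
x₀ = 0.02, x₁ = 3.08

Secant formula: x_{n+1} = x_n - f(x_n)(x_n - x_{n-1})/(f(x_n) - f(x_{n-1}))

Iteration 1:
  f(0.020000) = -1.040792
  f(3.080000) = 3.085312
  x_2 = 3.080000 - 3.085312×(3.080000 - 0.020000)/(3.085312 - (-1.040792))
       = 0.791872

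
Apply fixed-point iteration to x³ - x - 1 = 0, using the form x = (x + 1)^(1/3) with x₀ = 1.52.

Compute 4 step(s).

Equation: x³ - x - 1 = 0
Fixed-point form: x = (x + 1)^(1/3)
x₀ = 1.52

x_1 = g(1.520000) = 1.360818
x_2 = g(1.360818) = 1.331540
x_3 = g(1.331540) = 1.326013
x_4 = g(1.326013) = 1.324964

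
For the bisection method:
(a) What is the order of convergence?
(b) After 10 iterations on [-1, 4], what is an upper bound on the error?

(a) Bisection has linear (order 1) convergence; the error is halved each step.

(b) Error bound = (b-a)/2^n = (4 - (-1))/2^{10}
    = 5/2^{10}

(a) 1 (linear); (b) error ≤ 4.88e-03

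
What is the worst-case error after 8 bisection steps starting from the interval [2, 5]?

Bisection error bound: |error| ≤ (b-a)/2^n
|error| ≤ (5 - 2)/2^8 = 3/2^8
|error| ≤ 0.0117187500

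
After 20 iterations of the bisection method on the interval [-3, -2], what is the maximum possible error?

Bisection error bound: |error| ≤ (b-a)/2^n
|error| ≤ (-2 - (-3))/2^20 = 1/2^20
|error| ≤ 0.0000009537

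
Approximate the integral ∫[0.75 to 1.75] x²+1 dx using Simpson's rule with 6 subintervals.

f(x) = x²+1
a = 0.75, b = 1.75, n = 6
h = (b - a)/n = 0.166667

Simpson's rule: (h/3)[f(x₀) + 4f(x₁) + 2f(x₂) + ... + f(xₙ)]

x_0 = 0.7500, f(x_0) = 1.562500, coefficient = 1
x_1 = 0.9167, f(x_1) = 1.840278, coefficient = 4
x_2 = 1.0833, f(x_2) = 2.173611, coefficient = 2
x_3 = 1.2500, f(x_3) = 2.562500, coefficient = 4
x_4 = 1.4167, f(x_4) = 3.006944, coefficient = 2
x_5 = 1.5833, f(x_5) = 3.506944, coefficient = 4
x_6 = 1.7500, f(x_6) = 4.062500, coefficient = 1

I ≈ (0.166667/3) × 47.625000 = 2.645833
Exact value: 2.645833
Error: 0.000000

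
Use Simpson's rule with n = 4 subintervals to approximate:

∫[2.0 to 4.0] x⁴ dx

f(x) = x⁴
a = 2.0, b = 4.0, n = 4
h = (b - a)/n = 0.500000

Simpson's rule: (h/3)[f(x₀) + 4f(x₁) + 2f(x₂) + ... + f(xₙ)]

x_0 = 2.0000, f(x_0) = 16.000000, coefficient = 1
x_1 = 2.5000, f(x_1) = 39.062500, coefficient = 4
x_2 = 3.0000, f(x_2) = 81.000000, coefficient = 2
x_3 = 3.5000, f(x_3) = 150.062500, coefficient = 4
x_4 = 4.0000, f(x_4) = 256.000000, coefficient = 1

I ≈ (0.500000/3) × 1190.500000 = 198.416667
Exact value: 198.400000
Error: 0.016667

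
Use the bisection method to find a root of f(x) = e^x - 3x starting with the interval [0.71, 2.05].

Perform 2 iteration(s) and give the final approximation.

f(x) = e^x - 3x
Initial interval: [0.71, 2.05]

Iteration 1:
  c_1 = (0.710000 + 2.050000)/2 = 1.380000
  f(c_1) = f(1.380000) = -0.165098
  f(a) × f(c) ≥ 0, new interval: [1.380000, 2.050000]
Iteration 2:
  c_2 = (1.380000 + 2.050000)/2 = 1.715000
  f(c_2) = f(1.715000) = 0.411676
  f(a) × f(c) < 0, new interval: [1.380000, 1.715000]

After 2 iteration(s), the approximation is c_2 = 1.715000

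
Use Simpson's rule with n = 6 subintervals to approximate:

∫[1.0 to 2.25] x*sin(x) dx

f(x) = x*sin(x)
a = 1.0, b = 2.25, n = 6
h = (b - a)/n = 0.208333

Simpson's rule: (h/3)[f(x₀) + 4f(x₁) + 2f(x₂) + ... + f(xₙ)]

x_0 = 1.0000, f(x_0) = 0.841471, coefficient = 1
x_1 = 1.2083, f(x_1) = 1.129823, coefficient = 4
x_2 = 1.4167, f(x_2) = 1.399873, coefficient = 2
x_3 = 1.6250, f(x_3) = 1.622613, coefficient = 4
x_4 = 1.8333, f(x_4) = 1.770514, coefficient = 2
x_5 = 2.0417, f(x_5) = 1.819480, coefficient = 4
x_6 = 2.2500, f(x_6) = 1.750665, coefficient = 1

I ≈ (0.208333/3) × 27.220575 = 1.890318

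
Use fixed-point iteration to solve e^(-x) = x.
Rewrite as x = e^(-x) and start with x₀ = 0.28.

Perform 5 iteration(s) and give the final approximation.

Equation: e^(-x) = x
Fixed-point form: x = e^(-x)
x₀ = 0.28

x_1 = g(0.280000) = 0.755784
x_2 = g(0.755784) = 0.469642
x_3 = g(0.469642) = 0.625226
x_4 = g(0.625226) = 0.535141
x_5 = g(0.535141) = 0.585587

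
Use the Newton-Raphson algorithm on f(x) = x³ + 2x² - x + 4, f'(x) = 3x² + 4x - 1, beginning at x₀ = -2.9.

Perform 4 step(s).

f(x) = x³ + 2x² - x + 4
f'(x) = 3x² + 4x - 1
x₀ = -2.9

Newton-Raphson formula: x_{n+1} = x_n - f(x_n)/f'(x_n)

Iteration 1:
  f(-2.900000) = -0.669000
  f'(-2.900000) = 12.630000
  x_1 = -2.900000 - (-0.669000)/12.630000 = -2.847031
Iteration 2:
  f(-2.847031) = -0.018650
  f'(-2.847031) = 11.928631
  x_2 = -2.847031 - (-0.018650)/11.928631 = -2.845467
Iteration 3:
  f(-2.845467) = -0.000016
  f'(-2.845467) = 11.908185
  x_3 = -2.845467 - (-0.000016)/11.908185 = -2.845466
Iteration 4:
  f(-2.845466) = 0.000000
  f'(-2.845466) = 11.908167
  x_4 = -2.845466 - 0.000000/11.908167 = -2.845466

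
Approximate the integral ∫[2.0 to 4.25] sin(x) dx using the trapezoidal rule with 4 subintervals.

f(x) = sin(x)
a = 2.0, b = 4.25, n = 4
h = (b - a)/n = 0.562500

Trapezoidal rule: (h/2)[f(x₀) + 2f(x₁) + 2f(x₂) + ... + f(xₙ)]

x_0 = 2.0000, f(x_0) = 0.909297, coefficient = 1
x_1 = 2.5625, f(x_1) = 0.547265, coefficient = 2
x_2 = 3.1250, f(x_2) = 0.016592, coefficient = 2
x_3 = 3.6875, f(x_3) = -0.519194, coefficient = 2
x_4 = 4.2500, f(x_4) = -0.894989, coefficient = 1

I ≈ (0.562500/2) × 0.103634 = 0.029147
Exact value: 0.029941
Error: 0.000794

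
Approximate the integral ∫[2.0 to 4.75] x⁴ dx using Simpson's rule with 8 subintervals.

f(x) = x⁴
a = 2.0, b = 4.75, n = 8
h = (b - a)/n = 0.343750

Simpson's rule: (h/3)[f(x₀) + 4f(x₁) + 2f(x₂) + ... + f(xₙ)]

x_0 = 2.0000, f(x_0) = 16.000000, coefficient = 1
x_1 = 2.3438, f(x_1) = 30.174851, coefficient = 4
x_2 = 2.6875, f(x_2) = 52.166763, coefficient = 2
x_3 = 3.0312, f(x_3) = 84.428102, coefficient = 4
x_4 = 3.3750, f(x_4) = 129.746338, coefficient = 2
x_5 = 3.7188, f(x_5) = 191.244050, coefficient = 4
x_6 = 4.0625, f(x_6) = 272.378922, coefficient = 2
x_7 = 4.4062, f(x_7) = 376.943742, coefficient = 4
x_8 = 4.7500, f(x_8) = 509.066406, coefficient = 1

I ≈ (0.343750/3) × 4164.813431 = 477.218206
Exact value: 477.213086
Error: 0.005120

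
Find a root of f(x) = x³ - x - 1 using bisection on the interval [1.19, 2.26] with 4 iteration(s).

f(x) = x³ - x - 1
Initial interval: [1.19, 2.26]

Iteration 1:
  c_1 = (1.190000 + 2.260000)/2 = 1.725000
  f(c_1) = f(1.725000) = 2.407953
  f(a) × f(c) < 0, new interval: [1.190000, 1.725000]
Iteration 2:
  c_2 = (1.190000 + 1.725000)/2 = 1.457500
  f(c_2) = f(1.457500) = 0.638676
  f(a) × f(c) < 0, new interval: [1.190000, 1.457500]
Iteration 3:
  c_3 = (1.190000 + 1.457500)/2 = 1.323750
  f(c_3) = f(1.323750) = -0.004124
  f(a) × f(c) ≥ 0, new interval: [1.323750, 1.457500]
Iteration 4:
  c_4 = (1.323750 + 1.457500)/2 = 1.390625
  f(c_4) = f(1.390625) = 0.298618
  f(a) × f(c) < 0, new interval: [1.323750, 1.390625]

After 4 iteration(s), the approximation is c_4 = 1.390625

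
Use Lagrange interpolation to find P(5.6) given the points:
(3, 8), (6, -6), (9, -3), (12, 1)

Lagrange interpolation formula:
P(x) = Σ yᵢ × Lᵢ(x)
where Lᵢ(x) = Π_{j≠i} (x - xⱼ)/(xᵢ - xⱼ)

L_0(5.6) = (5.6 - 6)/(3 - 6) × (5.6 - 9)/(3 - 9) × (5.6 - 12)/(3 - 12) = 0.053728
L_1(5.6) = (5.6 - 3)/(6 - 3) × (5.6 - 9)/(6 - 9) × (5.6 - 12)/(6 - 12) = 1.047704
L_2(5.6) = (5.6 - 3)/(9 - 3) × (5.6 - 6)/(9 - 6) × (5.6 - 12)/(9 - 12) = -0.123259
L_3(5.6) = (5.6 - 3)/(12 - 3) × (5.6 - 6)/(12 - 6) × (5.6 - 9)/(12 - 9) = 0.021827

P(5.6) = 8×L_0(5.6) + (-6)×L_1(5.6) + (-3)×L_2(5.6) + 1×L_3(5.6)
P(5.6) = -5.464790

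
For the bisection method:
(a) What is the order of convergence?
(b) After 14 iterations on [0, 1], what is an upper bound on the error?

(a) Bisection has linear (order 1) convergence; the error is halved each step.

(b) Error bound = (b-a)/2^n = (1 - 0)/2^{14}
    = 1/2^{14}

(a) 1 (linear); (b) error ≤ 6.10e-05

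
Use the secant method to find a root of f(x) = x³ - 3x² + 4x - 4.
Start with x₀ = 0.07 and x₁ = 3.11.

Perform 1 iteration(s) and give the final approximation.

f(x) = x³ - 3x² + 4x - 4
x₀ = 0.07, x₁ = 3.11

Secant formula: x_{n+1} = x_n - f(x_n)(x_n - x_{n-1})/(f(x_n) - f(x_{n-1}))

Iteration 1:
  f(0.070000) = -3.734357
  f(3.110000) = 9.503931
  x_2 = 3.110000 - 9.503931×(3.110000 - 0.070000)/(9.503931 - (-3.734357))
       = 0.927546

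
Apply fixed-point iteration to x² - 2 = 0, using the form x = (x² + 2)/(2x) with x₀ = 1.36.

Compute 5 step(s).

Equation: x² - 2 = 0
Fixed-point form: x = (x² + 2)/(2x)
x₀ = 1.36

x_1 = g(1.360000) = 1.415294
x_2 = g(1.415294) = 1.414214
x_3 = g(1.414214) = 1.414214
x_4 = g(1.414214) = 1.414214
x_5 = g(1.414214) = 1.414214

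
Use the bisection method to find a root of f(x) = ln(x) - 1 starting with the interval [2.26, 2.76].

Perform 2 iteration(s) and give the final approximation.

f(x) = ln(x) - 1
Initial interval: [2.26, 2.76]

Iteration 1:
  c_1 = (2.260000 + 2.760000)/2 = 2.510000
  f(c_1) = f(2.510000) = -0.079717
  f(a) × f(c) ≥ 0, new interval: [2.510000, 2.760000]
Iteration 2:
  c_2 = (2.510000 + 2.760000)/2 = 2.635000
  f(c_2) = f(2.635000) = -0.031117
  f(a) × f(c) ≥ 0, new interval: [2.635000, 2.760000]

After 2 iteration(s), the approximation is c_2 = 2.635000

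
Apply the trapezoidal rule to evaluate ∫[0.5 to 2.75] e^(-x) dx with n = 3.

f(x) = e^(-x)
a = 0.5, b = 2.75, n = 3
h = (b - a)/n = 0.750000

Trapezoidal rule: (h/2)[f(x₀) + 2f(x₁) + 2f(x₂) + ... + f(xₙ)]

x_0 = 0.5000, f(x_0) = 0.606531, coefficient = 1
x_1 = 1.2500, f(x_1) = 0.286505, coefficient = 2
x_2 = 2.0000, f(x_2) = 0.135335, coefficient = 2
x_3 = 2.7500, f(x_3) = 0.063928, coefficient = 1

I ≈ (0.750000/2) × 1.514139 = 0.567802
Exact value: 0.542603
Error: 0.025199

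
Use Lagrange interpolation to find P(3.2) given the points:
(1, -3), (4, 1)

Lagrange interpolation formula:
P(x) = Σ yᵢ × Lᵢ(x)
where Lᵢ(x) = Π_{j≠i} (x - xⱼ)/(xᵢ - xⱼ)

L_0(3.2) = (3.2 - 4)/(1 - 4) = 0.266667
L_1(3.2) = (3.2 - 1)/(4 - 1) = 0.733333

P(3.2) = (-3)×L_0(3.2) + 1×L_1(3.2)
P(3.2) = -0.066667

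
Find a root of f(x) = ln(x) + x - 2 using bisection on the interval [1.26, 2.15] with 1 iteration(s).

f(x) = ln(x) + x - 2
Initial interval: [1.26, 2.15]

Iteration 1:
  c_1 = (1.260000 + 2.150000)/2 = 1.705000
  f(c_1) = f(1.705000) = 0.238565
  f(a) × f(c) < 0, new interval: [1.260000, 1.705000]

After 1 iteration(s), the approximation is c_1 = 1.705000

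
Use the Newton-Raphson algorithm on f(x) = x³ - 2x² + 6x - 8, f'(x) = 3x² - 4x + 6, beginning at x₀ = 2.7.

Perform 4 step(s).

f(x) = x³ - 2x² + 6x - 8
f'(x) = 3x² - 4x + 6
x₀ = 2.7

Newton-Raphson formula: x_{n+1} = x_n - f(x_n)/f'(x_n)

Iteration 1:
  f(2.700000) = 13.303000
  f'(2.700000) = 17.070000
  x_1 = 2.700000 - 13.303000/17.070000 = 1.920680
Iteration 2:
  f(1.920680) = 3.231463
  f'(1.920680) = 9.384312
  x_2 = 1.920680 - 3.231463/9.384312 = 1.576332
Iteration 3:
  f(1.576332) = 0.405253
  f'(1.576332) = 7.149141
  x_3 = 1.576332 - 0.405253/7.149141 = 1.519647
Iteration 4:
  f(1.519647) = 0.008587
  f'(1.519647) = 6.849391
  x_4 = 1.519647 - 0.008587/6.849391 = 1.518393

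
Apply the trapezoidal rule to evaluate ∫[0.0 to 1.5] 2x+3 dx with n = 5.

f(x) = 2x+3
a = 0.0, b = 1.5, n = 5
h = (b - a)/n = 0.300000

Trapezoidal rule: (h/2)[f(x₀) + 2f(x₁) + 2f(x₂) + ... + f(xₙ)]

x_0 = 0.0000, f(x_0) = 3.000000, coefficient = 1
x_1 = 0.3000, f(x_1) = 3.600000, coefficient = 2
x_2 = 0.6000, f(x_2) = 4.200000, coefficient = 2
x_3 = 0.9000, f(x_3) = 4.800000, coefficient = 2
x_4 = 1.2000, f(x_4) = 5.400000, coefficient = 2
x_5 = 1.5000, f(x_5) = 6.000000, coefficient = 1

I ≈ (0.300000/2) × 45.000000 = 6.750000
Exact value: 6.750000
Error: 0.000000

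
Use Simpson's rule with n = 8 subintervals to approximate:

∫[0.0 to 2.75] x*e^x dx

f(x) = x*e^x
a = 0.0, b = 2.75, n = 8
h = (b - a)/n = 0.343750

Simpson's rule: (h/3)[f(x₀) + 4f(x₁) + 2f(x₂) + ... + f(xₙ)]

x_0 = 0.0000, f(x_0) = 0.000000, coefficient = 1
x_1 = 0.3438, f(x_1) = 0.484765, coefficient = 4
x_2 = 0.6875, f(x_2) = 1.367257, coefficient = 2
x_3 = 1.0312, f(x_3) = 2.892212, coefficient = 4
x_4 = 1.3750, f(x_4) = 5.438230, coefficient = 2
x_5 = 1.7188, f(x_5) = 9.586418, coefficient = 4
x_6 = 2.0625, f(x_6) = 16.222819, coefficient = 2
x_7 = 2.4062, f(x_7) = 26.690816, coefficient = 4
x_8 = 2.7500, f(x_8) = 43.017238, coefficient = 1

I ≈ (0.343750/3) × 247.690694 = 28.381225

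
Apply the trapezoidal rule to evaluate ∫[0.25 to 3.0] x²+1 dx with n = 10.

f(x) = x²+1
a = 0.25, b = 3.0, n = 10
h = (b - a)/n = 0.275000

Trapezoidal rule: (h/2)[f(x₀) + 2f(x₁) + 2f(x₂) + ... + f(xₙ)]

x_0 = 0.2500, f(x_0) = 1.062500, coefficient = 1
x_1 = 0.5250, f(x_1) = 1.275625, coefficient = 2
x_2 = 0.8000, f(x_2) = 1.640000, coefficient = 2
x_3 = 1.0750, f(x_3) = 2.155625, coefficient = 2
x_4 = 1.3500, f(x_4) = 2.822500, coefficient = 2
x_5 = 1.6250, f(x_5) = 3.640625, coefficient = 2
x_6 = 1.9000, f(x_6) = 4.610000, coefficient = 2
x_7 = 2.1750, f(x_7) = 5.730625, coefficient = 2
x_8 = 2.4500, f(x_8) = 7.002500, coefficient = 2
x_9 = 2.7250, f(x_9) = 8.425625, coefficient = 2
x_10 = 3.0000, f(x_10) = 10.000000, coefficient = 1

I ≈ (0.275000/2) × 85.668750 = 11.779453
Exact value: 11.744792
Error: 0.034661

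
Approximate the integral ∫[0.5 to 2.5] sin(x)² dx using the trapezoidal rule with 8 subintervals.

f(x) = sin(x)²
a = 0.5, b = 2.5, n = 8
h = (b - a)/n = 0.250000

Trapezoidal rule: (h/2)[f(x₀) + 2f(x₁) + 2f(x₂) + ... + f(xₙ)]

x_0 = 0.5000, f(x_0) = 0.229849, coefficient = 1
x_1 = 0.7500, f(x_1) = 0.464631, coefficient = 2
x_2 = 1.0000, f(x_2) = 0.708073, coefficient = 2
x_3 = 1.2500, f(x_3) = 0.900572, coefficient = 2
x_4 = 1.5000, f(x_4) = 0.994996, coefficient = 2
x_5 = 1.7500, f(x_5) = 0.968228, coefficient = 2
x_6 = 2.0000, f(x_6) = 0.826822, coefficient = 2
x_7 = 2.2500, f(x_7) = 0.605398, coefficient = 2
x_8 = 2.5000, f(x_8) = 0.358169, coefficient = 1

I ≈ (0.250000/2) × 11.525460 = 1.440682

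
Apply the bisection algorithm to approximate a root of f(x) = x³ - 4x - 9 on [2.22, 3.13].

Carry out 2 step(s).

f(x) = x³ - 4x - 9
Initial interval: [2.22, 3.13]

Iteration 1:
  c_1 = (2.220000 + 3.130000)/2 = 2.675000
  f(c_1) = f(2.675000) = -0.558703
  f(a) × f(c) ≥ 0, new interval: [2.675000, 3.130000]
Iteration 2:
  c_2 = (2.675000 + 3.130000)/2 = 2.902500
  f(c_2) = f(2.902500) = 3.842129
  f(a) × f(c) < 0, new interval: [2.675000, 2.902500]

After 2 iteration(s), the approximation is c_2 = 2.902500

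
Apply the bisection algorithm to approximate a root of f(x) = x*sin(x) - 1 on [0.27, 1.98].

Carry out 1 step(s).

f(x) = x*sin(x) - 1
Initial interval: [0.27, 1.98]

Iteration 1:
  c_1 = (0.270000 + 1.980000)/2 = 1.125000
  f(c_1) = f(1.125000) = 0.015051
  f(a) × f(c) < 0, new interval: [0.270000, 1.125000]

After 1 iteration(s), the approximation is c_1 = 1.125000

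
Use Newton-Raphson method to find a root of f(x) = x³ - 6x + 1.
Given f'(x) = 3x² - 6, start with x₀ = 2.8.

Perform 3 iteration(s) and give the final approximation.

f(x) = x³ - 6x + 1
f'(x) = 3x² - 6
x₀ = 2.8

Newton-Raphson formula: x_{n+1} = x_n - f(x_n)/f'(x_n)

Iteration 1:
  f(2.800000) = 6.152000
  f'(2.800000) = 17.520000
  x_1 = 2.800000 - 6.152000/17.520000 = 2.448858
Iteration 2:
  f(2.448858) = 0.992427
  f'(2.448858) = 11.990723
  x_2 = 2.448858 - 0.992427/11.990723 = 2.366092
Iteration 3:
  f(2.366092) = 0.049759
  f'(2.366092) = 10.795177
  x_3 = 2.366092 - 0.049759/10.795177 = 2.361483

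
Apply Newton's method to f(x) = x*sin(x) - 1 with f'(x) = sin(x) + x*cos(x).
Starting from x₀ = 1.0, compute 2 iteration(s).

f(x) = x*sin(x) - 1
f'(x) = sin(x) + x*cos(x)
x₀ = 1.0

Newton-Raphson formula: x_{n+1} = x_n - f(x_n)/f'(x_n)

Iteration 1:
  f(1.000000) = -0.158529
  f'(1.000000) = 1.381773
  x_1 = 1.000000 - (-0.158529)/1.381773 = 1.114729
Iteration 2:
  f(1.114729) = 0.000794
  f'(1.114729) = 1.388741
  x_2 = 1.114729 - 0.000794/1.388741 = 1.114157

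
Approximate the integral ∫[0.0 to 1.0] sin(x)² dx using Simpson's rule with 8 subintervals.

f(x) = sin(x)²
a = 0.0, b = 1.0, n = 8
h = (b - a)/n = 0.125000

Simpson's rule: (h/3)[f(x₀) + 4f(x₁) + 2f(x₂) + ... + f(xₙ)]

x_0 = 0.0000, f(x_0) = 0.000000, coefficient = 1
x_1 = 0.1250, f(x_1) = 0.015544, coefficient = 4
x_2 = 0.2500, f(x_2) = 0.061209, coefficient = 2
x_3 = 0.3750, f(x_3) = 0.134156, coefficient = 4
x_4 = 0.5000, f(x_4) = 0.229849, coefficient = 2
x_5 = 0.6250, f(x_5) = 0.342339, coefficient = 4
x_6 = 0.7500, f(x_6) = 0.464631, coefficient = 2
x_7 = 0.8750, f(x_7) = 0.589123, coefficient = 4
x_8 = 1.0000, f(x_8) = 0.708073, coefficient = 1

I ≈ (0.125000/3) × 6.544096 = 0.272671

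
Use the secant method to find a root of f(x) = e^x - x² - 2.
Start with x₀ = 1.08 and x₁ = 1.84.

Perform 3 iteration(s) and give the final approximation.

f(x) = e^x - x² - 2
x₀ = 1.08, x₁ = 1.84

Secant formula: x_{n+1} = x_n - f(x_n)(x_n - x_{n-1})/(f(x_n) - f(x_{n-1}))

Iteration 1:
  f(1.080000) = -0.221720
  f(1.840000) = 0.910938
  x_2 = 1.840000 - 0.910938×(1.840000 - 1.080000)/(0.910938 - (-0.221720))
       = 1.228772
Iteration 2:
  f(1.840000) = 0.910938
  f(1.228772) = -0.092850
  x_3 = 1.228772 - (-0.092850)×(1.228772 - 1.840000)/(-0.092850 - 0.910938)
       = 1.285310
Iteration 3:
  f(1.228772) = -0.092850
  f(1.285310) = -0.036233
  x_4 = 1.285310 - (-0.036233)×(1.285310 - 1.228772)/(-0.036233 - (-0.092850))
       = 1.321493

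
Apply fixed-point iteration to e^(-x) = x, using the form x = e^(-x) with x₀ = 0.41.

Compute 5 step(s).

Equation: e^(-x) = x
Fixed-point form: x = e^(-x)
x₀ = 0.41

x_1 = g(0.410000) = 0.663650
x_2 = g(0.663650) = 0.514968
x_3 = g(0.514968) = 0.597520
x_4 = g(0.597520) = 0.550175
x_5 = g(0.550175) = 0.576849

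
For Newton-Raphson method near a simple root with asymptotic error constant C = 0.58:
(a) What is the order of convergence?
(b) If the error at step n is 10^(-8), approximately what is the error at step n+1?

(a) Newton-Raphson has quadratic (order 2) convergence near simple roots.
    This means |e_{n+1}| ≈ C|e_n|².

(b) With |e_n| = 10^(-8) and C = 0.58:
    |e_{n+1}| ≈ 0.58 × (10^(-8))² = 0.58 × 10^(-16)

(a) 2 (quadratic); (b) |e_{n+1}| ≈ 5.800e-17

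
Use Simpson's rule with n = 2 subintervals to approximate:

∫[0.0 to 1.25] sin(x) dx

f(x) = sin(x)
a = 0.0, b = 1.25, n = 2
h = (b - a)/n = 0.625000

Simpson's rule: (h/3)[f(x₀) + 4f(x₁) + 2f(x₂) + ... + f(xₙ)]

x_0 = 0.0000, f(x_0) = 0.000000, coefficient = 1
x_1 = 0.6250, f(x_1) = 0.585097, coefficient = 4
x_2 = 1.2500, f(x_2) = 0.948985, coefficient = 1

I ≈ (0.625000/3) × 3.289374 = 0.685286
Exact value: 0.684678
Error: 0.000609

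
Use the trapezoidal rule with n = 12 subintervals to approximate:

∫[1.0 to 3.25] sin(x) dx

f(x) = sin(x)
a = 1.0, b = 3.25, n = 12
h = (b - a)/n = 0.187500

Trapezoidal rule: (h/2)[f(x₀) + 2f(x₁) + 2f(x₂) + ... + f(xₙ)]

x_0 = 1.0000, f(x_0) = 0.841471, coefficient = 1
x_1 = 1.1875, f(x_1) = 0.927437, coefficient = 2
x_2 = 1.3750, f(x_2) = 0.980893, coefficient = 2
x_3 = 1.5625, f(x_3) = 0.999966, coefficient = 2
x_4 = 1.7500, f(x_4) = 0.983986, coefficient = 2
x_5 = 1.9375, f(x_5) = 0.933514, coefficient = 2
x_6 = 2.1250, f(x_6) = 0.850320, coefficient = 2
x_7 = 2.3125, f(x_7) = 0.737319, coefficient = 2
x_8 = 2.5000, f(x_8) = 0.598472, coefficient = 2
x_9 = 2.6875, f(x_9) = 0.438647, coefficient = 2
x_10 = 2.8750, f(x_10) = 0.263446, coefficient = 2
x_11 = 3.0625, f(x_11) = 0.079010, coefficient = 2
x_12 = 3.2500, f(x_12) = -0.108195, coefficient = 1

I ≈ (0.187500/2) × 16.319295 = 1.529934
Exact value: 1.534432
Error: 0.004498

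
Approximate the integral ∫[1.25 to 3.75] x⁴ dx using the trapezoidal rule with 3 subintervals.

f(x) = x⁴
a = 1.25, b = 3.75, n = 3
h = (b - a)/n = 0.833333

Trapezoidal rule: (h/2)[f(x₀) + 2f(x₁) + 2f(x₂) + ... + f(xₙ)]

x_0 = 1.2500, f(x_0) = 2.441406, coefficient = 1
x_1 = 2.0833, f(x_1) = 18.838011, coefficient = 2
x_2 = 2.9167, f(x_2) = 72.368104, coefficient = 2
x_3 = 3.7500, f(x_3) = 197.753906, coefficient = 1

I ≈ (0.833333/2) × 382.607542 = 159.419809
Exact value: 147.705078
Error: 11.714731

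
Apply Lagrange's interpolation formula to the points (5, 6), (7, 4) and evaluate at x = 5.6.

Lagrange interpolation formula:
P(x) = Σ yᵢ × Lᵢ(x)
where Lᵢ(x) = Π_{j≠i} (x - xⱼ)/(xᵢ - xⱼ)

L_0(5.6) = (5.6 - 7)/(5 - 7) = 0.700000
L_1(5.6) = (5.6 - 5)/(7 - 5) = 0.300000

P(5.6) = 6×L_0(5.6) + 4×L_1(5.6)
P(5.6) = 5.400000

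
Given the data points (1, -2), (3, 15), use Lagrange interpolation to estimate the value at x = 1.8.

Lagrange interpolation formula:
P(x) = Σ yᵢ × Lᵢ(x)
where Lᵢ(x) = Π_{j≠i} (x - xⱼ)/(xᵢ - xⱼ)

L_0(1.8) = (1.8 - 3)/(1 - 3) = 0.600000
L_1(1.8) = (1.8 - 1)/(3 - 1) = 0.400000

P(1.8) = (-2)×L_0(1.8) + 15×L_1(1.8)
P(1.8) = 4.800000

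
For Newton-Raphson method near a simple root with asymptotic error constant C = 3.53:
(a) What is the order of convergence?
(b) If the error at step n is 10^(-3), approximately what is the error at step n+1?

(a) Newton-Raphson has quadratic (order 2) convergence near simple roots.
    This means |e_{n+1}| ≈ C|e_n|².

(b) With |e_n| = 10^(-3) and C = 3.53:
    |e_{n+1}| ≈ 3.53 × (10^(-3))² = 3.53 × 10^(-6)

(a) 2 (quadratic); (b) |e_{n+1}| ≈ 3.530e-06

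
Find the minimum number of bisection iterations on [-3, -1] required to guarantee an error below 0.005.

We need (b-a)/2^n ≤ 0.005
(-1 - (-3))/2^n ≤ 0.005
2/2^n ≤ 0.005
2^n ≥ 400
n ≥ log₂(400) = 8.64
n ≥ 9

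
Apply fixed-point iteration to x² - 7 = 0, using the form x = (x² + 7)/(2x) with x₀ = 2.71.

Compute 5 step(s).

Equation: x² - 7 = 0
Fixed-point form: x = (x² + 7)/(2x)
x₀ = 2.71

x_1 = g(2.710000) = 2.646513
x_2 = g(2.646513) = 2.645751
x_3 = g(2.645751) = 2.645751
x_4 = g(2.645751) = 2.645751
x_5 = g(2.645751) = 2.645751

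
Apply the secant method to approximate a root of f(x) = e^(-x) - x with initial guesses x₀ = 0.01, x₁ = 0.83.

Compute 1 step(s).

f(x) = e^(-x) - x
x₀ = 0.01, x₁ = 0.83

Secant formula: x_{n+1} = x_n - f(x_n)(x_n - x_{n-1})/(f(x_n) - f(x_{n-1}))

Iteration 1:
  f(0.010000) = 0.980050
  f(0.830000) = -0.393951
  x_2 = 0.830000 - (-0.393951)×(0.830000 - 0.010000)/(-0.393951 - 0.980050)
       = 0.594891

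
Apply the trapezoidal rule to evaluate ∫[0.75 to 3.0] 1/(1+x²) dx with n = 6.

f(x) = 1/(1+x²)
a = 0.75, b = 3.0, n = 6
h = (b - a)/n = 0.375000

Trapezoidal rule: (h/2)[f(x₀) + 2f(x₁) + 2f(x₂) + ... + f(xₙ)]

x_0 = 0.7500, f(x_0) = 0.640000, coefficient = 1
x_1 = 1.1250, f(x_1) = 0.441379, coefficient = 2
x_2 = 1.5000, f(x_2) = 0.307692, coefficient = 2
x_3 = 1.8750, f(x_3) = 0.221453, coefficient = 2
x_4 = 2.2500, f(x_4) = 0.164948, coefficient = 2
x_5 = 2.6250, f(x_5) = 0.126733, coefficient = 2
x_6 = 3.0000, f(x_6) = 0.100000, coefficient = 1

I ≈ (0.375000/2) × 3.264412 = 0.612077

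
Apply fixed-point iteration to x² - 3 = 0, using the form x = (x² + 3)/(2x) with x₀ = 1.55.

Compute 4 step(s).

Equation: x² - 3 = 0
Fixed-point form: x = (x² + 3)/(2x)
x₀ = 1.55

x_1 = g(1.550000) = 1.742742
x_2 = g(1.742742) = 1.732084
x_3 = g(1.732084) = 1.732051
x_4 = g(1.732051) = 1.732051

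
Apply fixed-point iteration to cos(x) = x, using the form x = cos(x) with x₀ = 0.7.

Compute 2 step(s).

Equation: cos(x) = x
Fixed-point form: x = cos(x)
x₀ = 0.7

x_1 = g(0.700000) = 0.764842
x_2 = g(0.764842) = 0.721492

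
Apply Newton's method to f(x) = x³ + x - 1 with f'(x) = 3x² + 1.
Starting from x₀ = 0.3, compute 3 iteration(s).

f(x) = x³ + x - 1
f'(x) = 3x² + 1
x₀ = 0.3

Newton-Raphson formula: x_{n+1} = x_n - f(x_n)/f'(x_n)

Iteration 1:
  f(0.300000) = -0.673000
  f'(0.300000) = 1.270000
  x_1 = 0.300000 - (-0.673000)/1.270000 = 0.829921
Iteration 2:
  f(0.829921) = 0.401546
  f'(0.829921) = 3.066308
  x_2 = 0.829921 - 0.401546/3.066308 = 0.698967
Iteration 3:
  f(0.698967) = 0.040451
  f'(0.698967) = 2.465665
  x_3 = 0.698967 - 0.040451/2.465665 = 0.682561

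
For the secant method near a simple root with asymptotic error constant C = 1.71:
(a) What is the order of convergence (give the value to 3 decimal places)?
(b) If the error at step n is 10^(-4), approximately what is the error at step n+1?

(a) Secant method has superlinear convergence with order φ = (1+√5)/2 ≈ 1.618.
    This means |e_{n+1}| ≈ C|e_n|^1.618.

(b) With |e_n| = 10^(-4) and C = 1.71:
    |e_{n+1}| ≈ 1.71 × (10^(-4))^1.618 = 1.71 × 10^(-6.47)

(a) ≈ 1.618 (golden ratio); (b) |e_{n+1}| ≈ 5.766e-07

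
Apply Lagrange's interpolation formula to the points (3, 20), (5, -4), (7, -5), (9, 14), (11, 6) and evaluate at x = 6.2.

Lagrange interpolation formula:
P(x) = Σ yᵢ × Lᵢ(x)
where Lᵢ(x) = Π_{j≠i} (x - xⱼ)/(xᵢ - xⱼ)

L_0(6.2) = (6.2 - 5)/(3 - 5) × (6.2 - 7)/(3 - 7) × (6.2 - 9)/(3 - 9) × (6.2 - 11)/(3 - 11) = -0.033600
L_1(6.2) = (6.2 - 3)/(5 - 3) × (6.2 - 7)/(5 - 7) × (6.2 - 9)/(5 - 9) × (6.2 - 11)/(5 - 11) = 0.358400
L_2(6.2) = (6.2 - 3)/(7 - 3) × (6.2 - 5)/(7 - 5) × (6.2 - 9)/(7 - 9) × (6.2 - 11)/(7 - 11) = 0.806400
L_3(6.2) = (6.2 - 3)/(9 - 3) × (6.2 - 5)/(9 - 5) × (6.2 - 7)/(9 - 7) × (6.2 - 11)/(9 - 11) = -0.153600
L_4(6.2) = (6.2 - 3)/(11 - 3) × (6.2 - 5)/(11 - 5) × (6.2 - 7)/(11 - 7) × (6.2 - 9)/(11 - 9) = 0.022400

P(6.2) = 20×L_0(6.2) + (-4)×L_1(6.2) + (-5)×L_2(6.2) + 14×L_3(6.2) + 6×L_4(6.2)
P(6.2) = -8.153600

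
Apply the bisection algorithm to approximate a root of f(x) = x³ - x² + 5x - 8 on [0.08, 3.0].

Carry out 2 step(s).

f(x) = x³ - x² + 5x - 8
Initial interval: [0.08, 3.0]

Iteration 1:
  c_1 = (0.080000 + 3.000000)/2 = 1.540000
  f(c_1) = f(1.540000) = 0.980664
  f(a) × f(c) < 0, new interval: [0.080000, 1.540000]
Iteration 2:
  c_2 = (0.080000 + 1.540000)/2 = 0.810000
  f(c_2) = f(0.810000) = -4.074659
  f(a) × f(c) ≥ 0, new interval: [0.810000, 1.540000]

After 2 iteration(s), the approximation is c_2 = 0.810000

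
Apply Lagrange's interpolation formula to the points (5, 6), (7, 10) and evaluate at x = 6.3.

Lagrange interpolation formula:
P(x) = Σ yᵢ × Lᵢ(x)
where Lᵢ(x) = Π_{j≠i} (x - xⱼ)/(xᵢ - xⱼ)

L_0(6.3) = (6.3 - 7)/(5 - 7) = 0.350000
L_1(6.3) = (6.3 - 5)/(7 - 5) = 0.650000

P(6.3) = 6×L_0(6.3) + 10×L_1(6.3)
P(6.3) = 8.600000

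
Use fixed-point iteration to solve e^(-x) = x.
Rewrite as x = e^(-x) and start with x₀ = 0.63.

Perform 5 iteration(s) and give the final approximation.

Equation: e^(-x) = x
Fixed-point form: x = e^(-x)
x₀ = 0.63

x_1 = g(0.630000) = 0.532592
x_2 = g(0.532592) = 0.587081
x_3 = g(0.587081) = 0.555948
x_4 = g(0.555948) = 0.573529
x_5 = g(0.573529) = 0.563533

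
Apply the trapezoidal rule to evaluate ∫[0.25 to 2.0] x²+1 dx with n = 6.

f(x) = x²+1
a = 0.25, b = 2.0, n = 6
h = (b - a)/n = 0.291667

Trapezoidal rule: (h/2)[f(x₀) + 2f(x₁) + 2f(x₂) + ... + f(xₙ)]

x_0 = 0.2500, f(x_0) = 1.062500, coefficient = 1
x_1 = 0.5417, f(x_1) = 1.293403, coefficient = 2
x_2 = 0.8333, f(x_2) = 1.694444, coefficient = 2
x_3 = 1.1250, f(x_3) = 2.265625, coefficient = 2
x_4 = 1.4167, f(x_4) = 3.006944, coefficient = 2
x_5 = 1.7083, f(x_5) = 3.918403, coefficient = 2
x_6 = 2.0000, f(x_6) = 5.000000, coefficient = 1

I ≈ (0.291667/2) × 30.420139 = 4.436270
Exact value: 4.411458
Error: 0.024812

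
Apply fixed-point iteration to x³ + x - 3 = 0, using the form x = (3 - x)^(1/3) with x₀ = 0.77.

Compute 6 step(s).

Equation: x³ + x - 3 = 0
Fixed-point form: x = (3 - x)^(1/3)
x₀ = 0.77

x_1 = g(0.770000) = 1.306477
x_2 = g(1.306477) = 1.191966
x_3 = g(1.191966) = 1.218248
x_4 = g(1.218248) = 1.212316
x_5 = g(1.212316) = 1.213660
x_6 = g(1.213660) = 1.213356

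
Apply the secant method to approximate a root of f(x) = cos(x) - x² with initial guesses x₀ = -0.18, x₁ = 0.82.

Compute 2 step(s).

f(x) = cos(x) - x²
x₀ = -0.18, x₁ = 0.82

Secant formula: x_{n+1} = x_n - f(x_n)(x_n - x_{n-1})/(f(x_n) - f(x_{n-1}))

Iteration 1:
  f(-0.180000) = 0.951444
  f(0.820000) = 0.009821
  x_2 = 0.820000 - 0.009821×(0.820000 - (-0.180000))/(0.009821 - 0.951444)
       = 0.830430
Iteration 2:
  f(0.820000) = 0.009821
  f(0.830430) = -0.015056
  x_3 = 0.830430 - (-0.015056)×(0.830430 - 0.820000)/(-0.015056 - 0.009821)
       = 0.824118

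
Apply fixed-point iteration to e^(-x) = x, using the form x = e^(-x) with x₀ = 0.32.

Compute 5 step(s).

Equation: e^(-x) = x
Fixed-point form: x = e^(-x)
x₀ = 0.32

x_1 = g(0.320000) = 0.726149
x_2 = g(0.726149) = 0.483768
x_3 = g(0.483768) = 0.616456
x_4 = g(0.616456) = 0.539854
x_5 = g(0.539854) = 0.582833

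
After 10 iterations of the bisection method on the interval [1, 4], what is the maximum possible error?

Bisection error bound: |error| ≤ (b-a)/2^n
|error| ≤ (4 - 1)/2^10 = 3/2^10
|error| ≤ 0.0029296875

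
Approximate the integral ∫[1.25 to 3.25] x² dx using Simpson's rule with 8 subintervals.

f(x) = x²
a = 1.25, b = 3.25, n = 8
h = (b - a)/n = 0.250000

Simpson's rule: (h/3)[f(x₀) + 4f(x₁) + 2f(x₂) + ... + f(xₙ)]

x_0 = 1.2500, f(x_0) = 1.562500, coefficient = 1
x_1 = 1.5000, f(x_1) = 2.250000, coefficient = 4
x_2 = 1.7500, f(x_2) = 3.062500, coefficient = 2
x_3 = 2.0000, f(x_3) = 4.000000, coefficient = 4
x_4 = 2.2500, f(x_4) = 5.062500, coefficient = 2
x_5 = 2.5000, f(x_5) = 6.250000, coefficient = 4
x_6 = 2.7500, f(x_6) = 7.562500, coefficient = 2
x_7 = 3.0000, f(x_7) = 9.000000, coefficient = 4
x_8 = 3.2500, f(x_8) = 10.562500, coefficient = 1

I ≈ (0.250000/3) × 129.500000 = 10.791667
Exact value: 10.791667
Error: 0.000000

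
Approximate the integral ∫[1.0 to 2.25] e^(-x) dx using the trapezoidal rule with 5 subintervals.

f(x) = e^(-x)
a = 1.0, b = 2.25, n = 5
h = (b - a)/n = 0.250000

Trapezoidal rule: (h/2)[f(x₀) + 2f(x₁) + 2f(x₂) + ... + f(xₙ)]

x_0 = 1.0000, f(x_0) = 0.367879, coefficient = 1
x_1 = 1.2500, f(x_1) = 0.286505, coefficient = 2
x_2 = 1.5000, f(x_2) = 0.223130, coefficient = 2
x_3 = 1.7500, f(x_3) = 0.173774, coefficient = 2
x_4 = 2.0000, f(x_4) = 0.135335, coefficient = 2
x_5 = 2.2500, f(x_5) = 0.105399, coefficient = 1

I ≈ (0.250000/2) × 2.110767 = 0.263846
Exact value: 0.262480
Error: 0.001366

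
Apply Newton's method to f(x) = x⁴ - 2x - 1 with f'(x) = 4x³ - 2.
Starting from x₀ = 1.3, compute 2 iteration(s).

f(x) = x⁴ - 2x - 1
f'(x) = 4x³ - 2
x₀ = 1.3

Newton-Raphson formula: x_{n+1} = x_n - f(x_n)/f'(x_n)

Iteration 1:
  f(1.300000) = -0.743900
  f'(1.300000) = 6.788000
  x_1 = 1.300000 - (-0.743900)/6.788000 = 1.409590
Iteration 2:
  f(1.409590) = 0.128771
  f'(1.409590) = 9.203116
  x_2 = 1.409590 - 0.128771/9.203116 = 1.395598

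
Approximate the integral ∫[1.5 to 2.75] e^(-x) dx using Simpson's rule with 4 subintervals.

f(x) = e^(-x)
a = 1.5, b = 2.75, n = 4
h = (b - a)/n = 0.312500

Simpson's rule: (h/3)[f(x₀) + 4f(x₁) + 2f(x₂) + ... + f(xₙ)]

x_0 = 1.5000, f(x_0) = 0.223130, coefficient = 1
x_1 = 1.8125, f(x_1) = 0.163246, coefficient = 4
x_2 = 2.1250, f(x_2) = 0.119433, coefficient = 2
x_3 = 2.4375, f(x_3) = 0.087379, coefficient = 4
x_4 = 2.7500, f(x_4) = 0.063928, coefficient = 1

I ≈ (0.312500/3) × 1.528422 = 0.159211
Exact value: 0.159202
Error: 0.000008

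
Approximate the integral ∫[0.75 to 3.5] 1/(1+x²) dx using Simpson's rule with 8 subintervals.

f(x) = 1/(1+x²)
a = 0.75, b = 3.5, n = 8
h = (b - a)/n = 0.343750

Simpson's rule: (h/3)[f(x₀) + 4f(x₁) + 2f(x₂) + ... + f(xₙ)]

x_0 = 0.7500, f(x_0) = 0.640000, coefficient = 1
x_1 = 1.0938, f(x_1) = 0.455313, coefficient = 4
x_2 = 1.4375, f(x_2) = 0.326115, coefficient = 2
x_3 = 1.7812, f(x_3) = 0.239644, coefficient = 4
x_4 = 2.1250, f(x_4) = 0.181303, coefficient = 2
x_5 = 2.4688, f(x_5) = 0.140950, coefficient = 4
x_6 = 2.8125, f(x_6) = 0.112231, coefficient = 2
x_7 = 3.1562, f(x_7) = 0.091225, coefficient = 4
x_8 = 3.5000, f(x_8) = 0.075472, coefficient = 1

I ≈ (0.343750/3) × 5.663300 = 0.648920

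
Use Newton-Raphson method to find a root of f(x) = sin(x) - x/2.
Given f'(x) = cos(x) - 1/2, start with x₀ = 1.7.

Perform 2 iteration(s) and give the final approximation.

f(x) = sin(x) - x/2
f'(x) = cos(x) - 1/2
x₀ = 1.7

Newton-Raphson formula: x_{n+1} = x_n - f(x_n)/f'(x_n)

Iteration 1:
  f(1.700000) = 0.141665
  f'(1.700000) = -0.628844
  x_1 = 1.700000 - 0.141665/(-0.628844) = 1.925278
Iteration 2:
  f(1.925278) = -0.024812
  f'(1.925278) = -0.847104
  x_2 = 1.925278 - (-0.024812)/(-0.847104) = 1.895987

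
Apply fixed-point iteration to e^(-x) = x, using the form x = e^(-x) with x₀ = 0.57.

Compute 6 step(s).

Equation: e^(-x) = x
Fixed-point form: x = e^(-x)
x₀ = 0.57

x_1 = g(0.570000) = 0.565525
x_2 = g(0.565525) = 0.568062
x_3 = g(0.568062) = 0.566623
x_4 = g(0.566623) = 0.567439
x_5 = g(0.567439) = 0.566976
x_6 = g(0.566976) = 0.567238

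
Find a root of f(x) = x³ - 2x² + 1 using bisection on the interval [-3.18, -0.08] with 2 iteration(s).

f(x) = x³ - 2x² + 1
Initial interval: [-3.18, -0.08]

Iteration 1:
  c_1 = (-3.180000 + (-0.080000))/2 = -1.630000
  f(c_1) = f(-1.630000) = -8.644547
  f(a) × f(c) ≥ 0, new interval: [-1.630000, -0.080000]
Iteration 2:
  c_2 = (-1.630000 + (-0.080000))/2 = -0.855000
  f(c_2) = f(-0.855000) = -1.087076
  f(a) × f(c) ≥ 0, new interval: [-0.855000, -0.080000]

After 2 iteration(s), the approximation is c_2 = -0.855000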